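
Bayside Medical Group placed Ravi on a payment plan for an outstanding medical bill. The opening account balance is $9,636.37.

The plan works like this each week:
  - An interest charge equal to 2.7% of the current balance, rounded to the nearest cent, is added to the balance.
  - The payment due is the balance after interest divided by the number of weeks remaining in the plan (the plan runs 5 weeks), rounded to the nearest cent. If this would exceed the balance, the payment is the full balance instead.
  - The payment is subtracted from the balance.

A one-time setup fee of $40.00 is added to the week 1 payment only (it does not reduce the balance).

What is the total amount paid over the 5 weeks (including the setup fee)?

# | Opening | Interest | Payment | Fee | End bal
1 | $9,636.37 | $260.18 | $1,979.31 | $40.00 | $7,917.24
2 | $7,917.24 | $213.77 | $2,032.75 | — | $6,098.26
3 | $6,098.26 | $164.65 | $2,087.64 | — | $4,175.27
4 | $4,175.27 | $112.73 | $2,144.00 | — | $2,144.00
5 | $2,144.00 | $57.89 | $2,201.89 | — | $0.00
Total paid: $10,485.59

$10,485.59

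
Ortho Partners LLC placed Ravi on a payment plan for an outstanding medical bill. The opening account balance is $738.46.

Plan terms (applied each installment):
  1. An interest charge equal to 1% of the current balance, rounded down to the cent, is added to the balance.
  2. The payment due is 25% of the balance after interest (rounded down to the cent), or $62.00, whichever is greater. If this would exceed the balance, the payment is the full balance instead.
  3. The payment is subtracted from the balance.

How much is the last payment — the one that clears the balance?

$1.25

Installment 1: $738.46 +$7.38 interest = $745.84; pay $186.46 → $559.38
Installment 2: $559.38 +$5.59 interest = $564.97; pay $141.24 → $423.73
Installment 3: $423.73 +$4.23 interest = $427.96; pay $106.99 → $320.97
Installment 4: $320.97 +$3.20 interest = $324.17; pay $81.04 → $243.13
Installment 5: $243.13 +$2.43 interest = $245.56; pay $62.00 → $183.56
Installment 6: $183.56 +$1.83 interest = $185.39; pay $62.00 → $123.39
Installment 7: $123.39 +$1.23 interest = $124.62; pay $62.00 → $62.62
Installment 8: $62.62 +$0.62 interest = $63.24; pay $62.00 → $1.24
Installment 9: $1.24 +$0.01 interest = $1.25; pay $1.25 → $0.00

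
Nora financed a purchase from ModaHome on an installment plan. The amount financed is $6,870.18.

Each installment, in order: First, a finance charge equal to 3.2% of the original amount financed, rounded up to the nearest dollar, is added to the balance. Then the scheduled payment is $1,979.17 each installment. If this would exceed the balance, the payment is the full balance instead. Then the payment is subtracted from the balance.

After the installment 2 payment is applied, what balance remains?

Installment 1: opening $6,870.18; interest $220.00 → $7,090.18; payment $1,979.17; balance $5,111.01
Installment 2: opening $5,111.01; interest $220.00 → $5,331.01; payment $1,979.17; balance $3,351.84

$3,351.84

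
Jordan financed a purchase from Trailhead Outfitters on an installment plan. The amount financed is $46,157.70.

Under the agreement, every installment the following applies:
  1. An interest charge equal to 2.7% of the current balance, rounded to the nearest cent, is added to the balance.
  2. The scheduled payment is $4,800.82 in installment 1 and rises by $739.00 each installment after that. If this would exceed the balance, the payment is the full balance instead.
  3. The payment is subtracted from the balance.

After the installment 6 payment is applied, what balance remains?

# | Opening | Interest | Payment | End bal
1 | $46,157.70 | $1,246.26 | $4,800.82 | $42,603.14
2 | $42,603.14 | $1,150.28 | $5,539.82 | $38,213.60
3 | $38,213.60 | $1,031.77 | $6,278.82 | $32,966.55
4 | $32,966.55 | $890.10 | $7,017.82 | $26,838.83
5 | $26,838.83 | $724.65 | $7,756.82 | $19,806.66
6 | $19,806.66 | $534.78 | $8,495.82 | $11,845.62

$11,845.62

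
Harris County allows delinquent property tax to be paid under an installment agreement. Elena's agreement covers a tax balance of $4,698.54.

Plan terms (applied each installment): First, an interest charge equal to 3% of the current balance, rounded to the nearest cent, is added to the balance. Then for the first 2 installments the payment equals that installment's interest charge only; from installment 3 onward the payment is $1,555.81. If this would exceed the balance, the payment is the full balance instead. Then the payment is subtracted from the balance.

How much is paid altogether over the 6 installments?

$5,284.48

Installment 1: opening $4,698.54; interest $140.96 → $4,839.50; payment $140.96; balance $4,698.54
Installment 2: opening $4,698.54; interest $140.96 → $4,839.50; payment $140.96; balance $4,698.54
Installment 3: opening $4,698.54; interest $140.96 → $4,839.50; payment $1,555.81; balance $3,283.69
Installment 4: opening $3,283.69; interest $98.51 → $3,382.20; payment $1,555.81; balance $1,826.39
Installment 5: opening $1,826.39; interest $54.79 → $1,881.18; payment $1,555.81; balance $325.37
Installment 6: opening $325.37; interest $9.76 → $335.13; payment $335.13; balance $0.00
Total paid: $5,284.48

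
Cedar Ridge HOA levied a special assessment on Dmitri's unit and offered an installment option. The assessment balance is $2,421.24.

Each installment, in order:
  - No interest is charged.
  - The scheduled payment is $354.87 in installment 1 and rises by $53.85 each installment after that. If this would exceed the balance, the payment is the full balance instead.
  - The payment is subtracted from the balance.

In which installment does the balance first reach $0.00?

6

Installment 1: opening $2,421.24; payment $354.87; balance $2,066.37
Installment 2: opening $2,066.37; payment $408.72; balance $1,657.65
Installment 3: opening $1,657.65; payment $462.57; balance $1,195.08
Installment 4: opening $1,195.08; payment $516.42; balance $678.66
Installment 5: opening $678.66; payment $570.27; balance $108.39
Installment 6: opening $108.39; payment $108.39; balance $0.00
Balance reaches $0.00 in installment 6.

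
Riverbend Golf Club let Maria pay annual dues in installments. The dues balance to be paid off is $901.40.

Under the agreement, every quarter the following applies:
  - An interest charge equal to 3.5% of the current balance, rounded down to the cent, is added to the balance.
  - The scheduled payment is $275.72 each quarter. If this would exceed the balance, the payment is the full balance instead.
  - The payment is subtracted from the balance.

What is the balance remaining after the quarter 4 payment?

Quarter 1: opening $901.40; interest $31.54 → $932.94; payment $275.72; balance $657.22
Quarter 2: opening $657.22; interest $23.00 → $680.22; payment $275.72; balance $404.50
Quarter 3: opening $404.50; interest $14.15 → $418.65; payment $275.72; balance $142.93
Quarter 4: opening $142.93; interest $5.00 → $147.93; payment $147.93; balance $0.00

$0.00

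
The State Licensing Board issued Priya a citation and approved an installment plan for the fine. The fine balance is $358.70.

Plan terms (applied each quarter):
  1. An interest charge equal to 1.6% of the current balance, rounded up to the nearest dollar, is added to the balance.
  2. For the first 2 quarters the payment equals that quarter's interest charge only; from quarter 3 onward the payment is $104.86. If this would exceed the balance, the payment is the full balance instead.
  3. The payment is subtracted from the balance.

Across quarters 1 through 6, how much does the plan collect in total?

$385.70

Quarter 1: $358.70 +$6.00 interest = $364.70; pay $6.00 → $358.70
Quarter 2: $358.70 +$6.00 interest = $364.70; pay $6.00 → $358.70
Quarter 3: $358.70 +$6.00 interest = $364.70; pay $104.86 → $259.84
Quarter 4: $259.84 +$5.00 interest = $264.84; pay $104.86 → $159.98
Quarter 5: $159.98 +$3.00 interest = $162.98; pay $104.86 → $58.12
Quarter 6: $58.12 +$1.00 interest = $59.12; pay $59.12 → $0.00
Total paid: $385.70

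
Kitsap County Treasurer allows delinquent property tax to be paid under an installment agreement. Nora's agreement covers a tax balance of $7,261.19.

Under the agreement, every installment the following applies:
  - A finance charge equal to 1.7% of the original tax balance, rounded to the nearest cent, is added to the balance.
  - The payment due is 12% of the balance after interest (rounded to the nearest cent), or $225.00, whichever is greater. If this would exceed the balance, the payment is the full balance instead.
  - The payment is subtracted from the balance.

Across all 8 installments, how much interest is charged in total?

$987.52

Installment 1: opening $7,261.19; interest $123.44 → $7,384.63; payment $886.16; balance $6,498.47
Installment 2: opening $6,498.47; interest $123.44 → $6,621.91; payment $794.63; balance $5,827.28
Installment 3: opening $5,827.28; interest $123.44 → $5,950.72; payment $714.09; balance $5,236.63
Installment 4: opening $5,236.63; interest $123.44 → $5,360.07; payment $643.21; balance $4,716.86
Installment 5: opening $4,716.86; interest $123.44 → $4,840.30; payment $580.84; balance $4,259.46
Installment 6: opening $4,259.46; interest $123.44 → $4,382.90; payment $525.95; balance $3,856.95
Installment 7: opening $3,856.95; interest $123.44 → $3,980.39; payment $477.65; balance $3,502.74
Installment 8: opening $3,502.74; interest $123.44 → $3,626.18; payment $435.14; balance $3,191.04
Total interest: $123.44 + $123.44 + $123.44 + $123.44 + $123.44 + $123.44 + $123.44 + $123.44 = $987.52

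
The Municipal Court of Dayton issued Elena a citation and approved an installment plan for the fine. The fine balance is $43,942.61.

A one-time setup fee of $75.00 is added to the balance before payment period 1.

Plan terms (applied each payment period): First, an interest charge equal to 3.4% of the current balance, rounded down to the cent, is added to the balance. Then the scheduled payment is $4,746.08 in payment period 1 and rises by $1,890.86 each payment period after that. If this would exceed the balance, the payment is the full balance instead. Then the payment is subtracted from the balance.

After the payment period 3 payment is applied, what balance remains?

$28,197.07

Payment period 1: $44,017.61 +$1,496.59 interest = $45,514.20; pay $4,746.08 → $40,768.12
Payment period 2: $40,768.12 +$1,386.11 interest = $42,154.23; pay $6,636.94 → $35,517.29
Payment period 3: $35,517.29 +$1,207.58 interest = $36,724.87; pay $8,527.80 → $28,197.07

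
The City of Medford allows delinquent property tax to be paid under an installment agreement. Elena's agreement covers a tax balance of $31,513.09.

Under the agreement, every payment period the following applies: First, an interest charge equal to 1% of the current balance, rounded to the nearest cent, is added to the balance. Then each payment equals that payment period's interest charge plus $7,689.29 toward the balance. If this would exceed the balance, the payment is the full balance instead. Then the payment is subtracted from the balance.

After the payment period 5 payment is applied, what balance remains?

Payment period 1: opening $31,513.09; interest $315.13 → $31,828.22; payment $8,004.42; balance $23,823.80
Payment period 2: opening $23,823.80; interest $238.24 → $24,062.04; payment $7,927.53; balance $16,134.51
Payment period 3: opening $16,134.51; interest $161.35 → $16,295.86; payment $7,850.64; balance $8,445.22
Payment period 4: opening $8,445.22; interest $84.45 → $8,529.67; payment $7,773.74; balance $755.93
Payment period 5: opening $755.93; interest $7.56 → $763.49; payment $763.49; balance $0.00

$0.00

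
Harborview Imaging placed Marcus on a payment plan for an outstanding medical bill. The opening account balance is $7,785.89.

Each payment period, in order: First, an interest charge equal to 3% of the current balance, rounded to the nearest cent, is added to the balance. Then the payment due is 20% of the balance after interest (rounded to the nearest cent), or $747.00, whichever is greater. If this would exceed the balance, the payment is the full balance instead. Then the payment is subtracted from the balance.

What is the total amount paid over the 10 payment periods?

Payment period 1: $7,785.89 +$233.58 interest = $8,019.47; pay $1,603.89 → $6,415.58
Payment period 2: $6,415.58 +$192.47 interest = $6,608.05; pay $1,321.61 → $5,286.44
Payment period 3: $5,286.44 +$158.59 interest = $5,445.03; pay $1,089.01 → $4,356.02
Payment period 4: $4,356.02 +$130.68 interest = $4,486.70; pay $897.34 → $3,589.36
Payment period 5: $3,589.36 +$107.68 interest = $3,697.04; pay $747.00 → $2,950.04
Payment period 6: $2,950.04 +$88.50 interest = $3,038.54; pay $747.00 → $2,291.54
Payment period 7: $2,291.54 +$68.75 interest = $2,360.29; pay $747.00 → $1,613.29
Payment period 8: $1,613.29 +$48.40 interest = $1,661.69; pay $747.00 → $914.69
Payment period 9: $914.69 +$27.44 interest = $942.13; pay $747.00 → $195.13
Payment period 10: $195.13 +$5.85 interest = $200.98; pay $200.98 → $0.00
Total paid: $8,847.83

$8,847.83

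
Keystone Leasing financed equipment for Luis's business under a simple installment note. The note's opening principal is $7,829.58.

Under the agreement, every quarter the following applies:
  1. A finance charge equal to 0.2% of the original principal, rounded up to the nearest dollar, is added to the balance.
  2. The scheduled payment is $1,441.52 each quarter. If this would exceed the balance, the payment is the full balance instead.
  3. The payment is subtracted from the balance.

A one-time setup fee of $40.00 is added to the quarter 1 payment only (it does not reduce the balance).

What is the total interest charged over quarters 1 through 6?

Quarter 1: opening $7,829.58; interest $16.00 → $7,845.58; payment $1,441.52 (+ $40.00 fee); balance $6,404.06
Quarter 2: opening $6,404.06; interest $16.00 → $6,420.06; payment $1,441.52; balance $4,978.54
Quarter 3: opening $4,978.54; interest $16.00 → $4,994.54; payment $1,441.52; balance $3,553.02
Quarter 4: opening $3,553.02; interest $16.00 → $3,569.02; payment $1,441.52; balance $2,127.50
Quarter 5: opening $2,127.50; interest $16.00 → $2,143.50; payment $1,441.52; balance $701.98
Quarter 6: opening $701.98; interest $16.00 → $717.98; payment $717.98; balance $0.00
Total interest: $16.00 + $16.00 + $16.00 + $16.00 + $16.00 + $16.00 = $96.00

$96.00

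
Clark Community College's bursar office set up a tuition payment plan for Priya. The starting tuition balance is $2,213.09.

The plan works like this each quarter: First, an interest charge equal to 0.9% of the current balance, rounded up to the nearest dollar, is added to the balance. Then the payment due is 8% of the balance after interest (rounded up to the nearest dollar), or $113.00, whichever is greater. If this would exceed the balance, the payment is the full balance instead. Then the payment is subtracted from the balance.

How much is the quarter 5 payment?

$133.00

Quarter 1: opening $2,213.09; interest $20.00 → $2,233.09; payment $179.00; balance $2,054.09
Quarter 2: opening $2,054.09; interest $19.00 → $2,073.09; payment $166.00; balance $1,907.09
Quarter 3: opening $1,907.09; interest $18.00 → $1,925.09; payment $155.00; balance $1,770.09
Quarter 4: opening $1,770.09; interest $16.00 → $1,786.09; payment $143.00; balance $1,643.09
Quarter 5: opening $1,643.09; interest $15.00 → $1,658.09; payment $133.00; balance $1,525.09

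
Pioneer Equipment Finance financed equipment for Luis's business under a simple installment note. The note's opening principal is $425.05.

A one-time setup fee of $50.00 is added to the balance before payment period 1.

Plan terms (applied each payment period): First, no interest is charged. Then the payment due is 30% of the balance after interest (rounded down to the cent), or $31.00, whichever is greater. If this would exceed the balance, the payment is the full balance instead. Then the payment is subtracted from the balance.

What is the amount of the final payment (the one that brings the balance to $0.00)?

$17.85

Payment period 1: $475.05 − $142.51 → $332.54
Payment period 2: $332.54 − $99.76 → $232.78
Payment period 3: $232.78 − $69.83 → $162.95
Payment period 4: $162.95 − $48.88 → $114.07
Payment period 5: $114.07 − $34.22 → $79.85
Payment period 6: $79.85 − $31.00 → $48.85
Payment period 7: $48.85 − $31.00 → $17.85
Payment period 8: $17.85 − $17.85 → $0.00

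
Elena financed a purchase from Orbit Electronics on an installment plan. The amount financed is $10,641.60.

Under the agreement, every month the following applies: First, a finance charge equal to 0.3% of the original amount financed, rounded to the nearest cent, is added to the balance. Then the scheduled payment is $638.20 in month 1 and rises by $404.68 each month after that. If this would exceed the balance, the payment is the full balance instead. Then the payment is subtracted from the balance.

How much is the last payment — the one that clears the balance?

# | Opening | Interest | Payment | End bal
1 | $10,641.60 | $31.92 | $638.20 | $10,035.32
2 | $10,035.32 | $31.92 | $1,042.88 | $9,024.36
3 | $9,024.36 | $31.92 | $1,447.56 | $7,608.72
4 | $7,608.72 | $31.92 | $1,852.24 | $5,788.40
5 | $5,788.40 | $31.92 | $2,256.92 | $3,563.40
6 | $3,563.40 | $31.92 | $2,661.60 | $933.72
7 | $933.72 | $31.92 | $965.64 | $0.00

$965.64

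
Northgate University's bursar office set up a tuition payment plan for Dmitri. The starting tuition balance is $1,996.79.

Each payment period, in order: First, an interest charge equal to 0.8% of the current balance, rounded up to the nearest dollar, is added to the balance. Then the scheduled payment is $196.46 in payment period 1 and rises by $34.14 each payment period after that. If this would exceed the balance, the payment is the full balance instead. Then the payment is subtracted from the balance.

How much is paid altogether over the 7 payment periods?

Payment period 1: opening $1,996.79; interest $16.00 → $2,012.79; payment $196.46; balance $1,816.33
Payment period 2: opening $1,816.33; interest $15.00 → $1,831.33; payment $230.60; balance $1,600.73
Payment period 3: opening $1,600.73; interest $13.00 → $1,613.73; payment $264.74; balance $1,348.99
Payment period 4: opening $1,348.99; interest $11.00 → $1,359.99; payment $298.88; balance $1,061.11
Payment period 5: opening $1,061.11; interest $9.00 → $1,070.11; payment $333.02; balance $737.09
Payment period 6: opening $737.09; interest $6.00 → $743.09; payment $367.16; balance $375.93
Payment period 7: opening $375.93; interest $4.00 → $379.93; payment $379.93; balance $0.00
Total paid: $2,070.79

$2,070.79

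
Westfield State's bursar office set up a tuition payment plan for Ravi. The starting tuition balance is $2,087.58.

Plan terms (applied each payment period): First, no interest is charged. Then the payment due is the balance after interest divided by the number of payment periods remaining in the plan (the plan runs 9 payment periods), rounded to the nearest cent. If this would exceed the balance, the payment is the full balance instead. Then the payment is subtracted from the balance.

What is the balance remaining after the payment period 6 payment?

Payment period 1: $2,087.58 − $231.95 → $1,855.63
Payment period 2: $1,855.63 − $231.95 → $1,623.68
Payment period 3: $1,623.68 − $231.95 → $1,391.73
Payment period 4: $1,391.73 − $231.96 → $1,159.77
Payment period 5: $1,159.77 − $231.95 → $927.82
Payment period 6: $927.82 − $231.96 → $695.86

$695.86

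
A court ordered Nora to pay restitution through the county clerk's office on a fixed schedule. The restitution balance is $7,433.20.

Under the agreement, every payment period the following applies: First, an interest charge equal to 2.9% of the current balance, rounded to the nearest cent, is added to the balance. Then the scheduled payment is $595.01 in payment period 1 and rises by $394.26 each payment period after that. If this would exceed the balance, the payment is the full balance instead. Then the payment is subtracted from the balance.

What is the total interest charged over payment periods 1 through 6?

$888.09

Payment period 1: $7,433.20 +$215.56 interest = $7,648.76; pay $595.01 → $7,053.75
Payment period 2: $7,053.75 +$204.56 interest = $7,258.31; pay $989.27 → $6,269.04
Payment period 3: $6,269.04 +$181.80 interest = $6,450.84; pay $1,383.53 → $5,067.31
Payment period 4: $5,067.31 +$146.95 interest = $5,214.26; pay $1,777.79 → $3,436.47
Payment period 5: $3,436.47 +$99.66 interest = $3,536.13; pay $2,172.05 → $1,364.08
Payment period 6: $1,364.08 +$39.56 interest = $1,403.64; pay $1,403.64 → $0.00
Total interest: $215.56 + $204.56 + $181.80 + $146.95 + $99.66 + $39.56 = $888.09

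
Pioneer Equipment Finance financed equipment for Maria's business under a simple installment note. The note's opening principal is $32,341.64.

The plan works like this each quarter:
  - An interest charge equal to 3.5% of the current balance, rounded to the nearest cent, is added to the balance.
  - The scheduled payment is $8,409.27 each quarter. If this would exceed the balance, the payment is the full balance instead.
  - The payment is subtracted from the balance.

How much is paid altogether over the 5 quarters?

$35,363.65

Quarter 1: opening $32,341.64; interest $1,131.96 → $33,473.60; payment $8,409.27; balance $25,064.33
Quarter 2: opening $25,064.33; interest $877.25 → $25,941.58; payment $8,409.27; balance $17,532.31
Quarter 3: opening $17,532.31; interest $613.63 → $18,145.94; payment $8,409.27; balance $9,736.67
Quarter 4: opening $9,736.67; interest $340.78 → $10,077.45; payment $8,409.27; balance $1,668.18
Quarter 5: opening $1,668.18; interest $58.39 → $1,726.57; payment $1,726.57; balance $0.00
Total paid: $35,363.65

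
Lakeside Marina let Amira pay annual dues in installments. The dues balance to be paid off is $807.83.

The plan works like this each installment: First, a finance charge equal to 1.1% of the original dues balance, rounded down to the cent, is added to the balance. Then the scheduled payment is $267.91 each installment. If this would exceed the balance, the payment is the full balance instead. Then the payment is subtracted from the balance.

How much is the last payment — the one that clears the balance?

Installment 1: $807.83 +$8.88 interest = $816.71; pay $267.91 → $548.80
Installment 2: $548.80 +$8.88 interest = $557.68; pay $267.91 → $289.77
Installment 3: $289.77 +$8.88 interest = $298.65; pay $267.91 → $30.74
Installment 4: $30.74 +$8.88 interest = $39.62; pay $39.62 → $0.00

$39.62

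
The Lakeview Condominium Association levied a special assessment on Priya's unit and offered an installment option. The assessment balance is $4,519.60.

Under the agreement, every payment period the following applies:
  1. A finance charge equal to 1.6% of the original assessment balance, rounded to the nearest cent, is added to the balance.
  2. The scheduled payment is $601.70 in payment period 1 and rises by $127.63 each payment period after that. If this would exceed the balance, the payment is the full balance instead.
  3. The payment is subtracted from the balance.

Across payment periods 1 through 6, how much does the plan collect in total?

$4,953.46

# | Opening | Interest | Payment | End bal
1 | $4,519.60 | $72.31 | $601.70 | $3,990.21
2 | $3,990.21 | $72.31 | $729.33 | $3,333.19
3 | $3,333.19 | $72.31 | $856.96 | $2,548.54
4 | $2,548.54 | $72.31 | $984.59 | $1,636.26
5 | $1,636.26 | $72.31 | $1,112.22 | $596.35
6 | $596.35 | $72.31 | $668.66 | $0.00
Total paid: $4,953.46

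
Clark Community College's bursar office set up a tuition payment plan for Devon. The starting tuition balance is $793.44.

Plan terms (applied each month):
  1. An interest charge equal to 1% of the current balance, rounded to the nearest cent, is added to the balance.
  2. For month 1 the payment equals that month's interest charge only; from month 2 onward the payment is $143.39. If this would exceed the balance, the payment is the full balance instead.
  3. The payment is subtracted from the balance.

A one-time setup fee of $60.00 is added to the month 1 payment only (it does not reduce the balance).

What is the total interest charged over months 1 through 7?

# | Opening | Interest | Payment | Fee | End bal
1 | $793.44 | $7.93 | $7.93 | $60.00 | $793.44
2 | $793.44 | $7.93 | $143.39 | — | $657.98
3 | $657.98 | $6.58 | $143.39 | — | $521.17
4 | $521.17 | $5.21 | $143.39 | — | $382.99
5 | $382.99 | $3.83 | $143.39 | — | $243.43
6 | $243.43 | $2.43 | $143.39 | — | $102.47
7 | $102.47 | $1.02 | $103.49 | — | $0.00
Total interest: $7.93 + $7.93 + $6.58 + $5.21 + $3.83 + $2.43 + $1.02 = $34.93

$34.93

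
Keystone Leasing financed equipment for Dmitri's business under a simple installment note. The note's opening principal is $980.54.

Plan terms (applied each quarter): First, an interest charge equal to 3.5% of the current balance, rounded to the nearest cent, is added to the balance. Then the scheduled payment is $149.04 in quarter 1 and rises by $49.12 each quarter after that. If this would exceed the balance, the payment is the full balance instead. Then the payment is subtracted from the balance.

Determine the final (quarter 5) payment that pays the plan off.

# | Opening | Interest | Payment | End bal
1 | $980.54 | $34.32 | $149.04 | $865.82
2 | $865.82 | $30.30 | $198.16 | $697.96
3 | $697.96 | $24.43 | $247.28 | $475.11
4 | $475.11 | $16.63 | $296.40 | $195.34
5 | $195.34 | $6.84 | $202.18 | $0.00

$202.18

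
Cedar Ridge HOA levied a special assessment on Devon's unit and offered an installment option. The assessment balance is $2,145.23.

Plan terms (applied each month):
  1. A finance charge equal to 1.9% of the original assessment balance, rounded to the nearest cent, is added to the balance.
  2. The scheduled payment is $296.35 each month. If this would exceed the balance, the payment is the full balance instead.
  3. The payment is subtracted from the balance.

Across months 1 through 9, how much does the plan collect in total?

Month 1: $2,145.23 +$40.76 interest = $2,185.99; pay $296.35 → $1,889.64
Month 2: $1,889.64 +$40.76 interest = $1,930.40; pay $296.35 → $1,634.05
Month 3: $1,634.05 +$40.76 interest = $1,674.81; pay $296.35 → $1,378.46
Month 4: $1,378.46 +$40.76 interest = $1,419.22; pay $296.35 → $1,122.87
Month 5: $1,122.87 +$40.76 interest = $1,163.63; pay $296.35 → $867.28
Month 6: $867.28 +$40.76 interest = $908.04; pay $296.35 → $611.69
Month 7: $611.69 +$40.76 interest = $652.45; pay $296.35 → $356.10
Month 8: $356.10 +$40.76 interest = $396.86; pay $296.35 → $100.51
Month 9: $100.51 +$40.76 interest = $141.27; pay $141.27 → $0.00
Total paid: $2,512.07

$2,512.07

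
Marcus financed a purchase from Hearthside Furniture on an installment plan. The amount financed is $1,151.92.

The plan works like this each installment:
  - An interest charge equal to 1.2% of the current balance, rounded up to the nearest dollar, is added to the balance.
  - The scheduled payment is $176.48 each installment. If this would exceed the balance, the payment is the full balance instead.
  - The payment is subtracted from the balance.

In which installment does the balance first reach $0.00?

Installment 1: $1,151.92 +$14.00 interest = $1,165.92; pay $176.48 → $989.44
Installment 2: $989.44 +$12.00 interest = $1,001.44; pay $176.48 → $824.96
Installment 3: $824.96 +$10.00 interest = $834.96; pay $176.48 → $658.48
Installment 4: $658.48 +$8.00 interest = $666.48; pay $176.48 → $490.00
Installment 5: $490.00 +$6.00 interest = $496.00; pay $176.48 → $319.52
Installment 6: $319.52 +$4.00 interest = $323.52; pay $176.48 → $147.04
Installment 7: $147.04 +$2.00 interest = $149.04; pay $149.04 → $0.00
Balance reaches $0.00 in installment 7.

7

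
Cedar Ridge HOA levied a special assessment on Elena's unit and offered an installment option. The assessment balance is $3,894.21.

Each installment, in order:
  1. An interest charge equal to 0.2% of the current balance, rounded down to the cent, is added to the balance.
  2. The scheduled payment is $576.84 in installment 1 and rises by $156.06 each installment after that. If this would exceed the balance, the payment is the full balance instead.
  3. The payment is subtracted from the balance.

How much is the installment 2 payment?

$732.90

Installment 1: $3,894.21 +$7.78 interest = $3,901.99; pay $576.84 → $3,325.15
Installment 2: $3,325.15 +$6.65 interest = $3,331.80; pay $732.90 → $2,598.90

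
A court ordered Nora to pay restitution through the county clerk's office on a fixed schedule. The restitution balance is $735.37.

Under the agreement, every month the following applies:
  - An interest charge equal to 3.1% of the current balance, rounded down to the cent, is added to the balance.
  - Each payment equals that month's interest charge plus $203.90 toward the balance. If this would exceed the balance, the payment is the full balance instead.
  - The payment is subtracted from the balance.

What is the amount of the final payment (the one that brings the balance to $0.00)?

Month 1: opening $735.37; interest $22.79 → $758.16; payment $226.69; balance $531.47
Month 2: opening $531.47; interest $16.47 → $547.94; payment $220.37; balance $327.57
Month 3: opening $327.57; interest $10.15 → $337.72; payment $214.05; balance $123.67
Month 4: opening $123.67; interest $3.83 → $127.50; payment $127.50; balance $0.00

$127.50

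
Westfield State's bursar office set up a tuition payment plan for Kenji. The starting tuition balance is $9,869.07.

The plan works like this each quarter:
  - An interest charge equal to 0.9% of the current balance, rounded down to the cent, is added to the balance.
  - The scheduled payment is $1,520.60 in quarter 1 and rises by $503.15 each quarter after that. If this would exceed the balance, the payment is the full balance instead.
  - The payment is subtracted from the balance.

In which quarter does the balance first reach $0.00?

5

Quarter 1: $9,869.07 +$88.82 interest = $9,957.89; pay $1,520.60 → $8,437.29
Quarter 2: $8,437.29 +$75.93 interest = $8,513.22; pay $2,023.75 → $6,489.47
Quarter 3: $6,489.47 +$58.40 interest = $6,547.87; pay $2,526.90 → $4,020.97
Quarter 4: $4,020.97 +$36.18 interest = $4,057.15; pay $3,030.05 → $1,027.10
Quarter 5: $1,027.10 +$9.24 interest = $1,036.34; pay $1,036.34 → $0.00
Balance reaches $0.00 in quarter 5.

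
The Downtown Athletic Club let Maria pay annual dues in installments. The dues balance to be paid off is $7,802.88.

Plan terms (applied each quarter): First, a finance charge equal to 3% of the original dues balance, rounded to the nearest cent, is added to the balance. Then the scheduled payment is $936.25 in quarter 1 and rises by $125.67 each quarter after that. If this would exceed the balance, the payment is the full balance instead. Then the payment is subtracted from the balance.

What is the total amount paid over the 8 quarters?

$9,675.60

# | Opening | Interest | Payment | End bal
1 | $7,802.88 | $234.09 | $936.25 | $7,100.72
2 | $7,100.72 | $234.09 | $1,061.92 | $6,272.89
3 | $6,272.89 | $234.09 | $1,187.59 | $5,319.39
4 | $5,319.39 | $234.09 | $1,313.26 | $4,240.22
5 | $4,240.22 | $234.09 | $1,438.93 | $3,035.38
6 | $3,035.38 | $234.09 | $1,564.60 | $1,704.87
7 | $1,704.87 | $234.09 | $1,690.27 | $248.69
8 | $248.69 | $234.09 | $482.78 | $0.00
Total paid: $9,675.60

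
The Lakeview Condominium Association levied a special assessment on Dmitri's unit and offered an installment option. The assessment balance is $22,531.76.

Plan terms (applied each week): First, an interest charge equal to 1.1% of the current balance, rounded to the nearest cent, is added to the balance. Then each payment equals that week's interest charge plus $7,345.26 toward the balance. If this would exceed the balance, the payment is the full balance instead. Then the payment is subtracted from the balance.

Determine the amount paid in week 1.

Week 1: opening $22,531.76; interest $247.85 → $22,779.61; payment $7,593.11; balance $15,186.50

$7,593.11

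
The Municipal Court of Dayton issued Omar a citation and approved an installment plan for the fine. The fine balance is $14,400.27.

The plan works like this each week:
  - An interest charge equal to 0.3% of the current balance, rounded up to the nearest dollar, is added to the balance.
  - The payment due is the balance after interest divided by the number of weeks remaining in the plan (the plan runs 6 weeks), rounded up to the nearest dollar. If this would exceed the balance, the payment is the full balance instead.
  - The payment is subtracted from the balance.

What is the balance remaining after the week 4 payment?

Week 1: $14,400.27 +$44.00 interest = $14,444.27; pay $2,408.00 → $12,036.27
Week 2: $12,036.27 +$37.00 interest = $12,073.27; pay $2,415.00 → $9,658.27
Week 3: $9,658.27 +$29.00 interest = $9,687.27; pay $2,422.00 → $7,265.27
Week 4: $7,265.27 +$22.00 interest = $7,287.27; pay $2,430.00 → $4,857.27

$4,857.27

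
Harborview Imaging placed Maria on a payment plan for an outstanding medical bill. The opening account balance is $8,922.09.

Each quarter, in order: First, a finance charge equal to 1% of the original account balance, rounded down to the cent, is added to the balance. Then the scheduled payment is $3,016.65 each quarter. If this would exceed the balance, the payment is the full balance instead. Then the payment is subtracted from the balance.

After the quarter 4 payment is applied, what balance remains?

$0.00

# | Opening | Interest | Payment | End bal
1 | $8,922.09 | $89.22 | $3,016.65 | $5,994.66
2 | $5,994.66 | $89.22 | $3,016.65 | $3,067.23
3 | $3,067.23 | $89.22 | $3,016.65 | $139.80
4 | $139.80 | $89.22 | $229.02 | $0.00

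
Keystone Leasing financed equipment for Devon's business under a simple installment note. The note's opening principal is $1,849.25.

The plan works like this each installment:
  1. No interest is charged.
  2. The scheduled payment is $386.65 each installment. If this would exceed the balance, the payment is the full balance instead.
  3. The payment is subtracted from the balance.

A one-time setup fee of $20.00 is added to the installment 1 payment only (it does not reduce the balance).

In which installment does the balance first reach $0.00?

5

Installment 1: $1,849.25 − $386.65 (+ $20.00 fee) → $1,462.60
Installment 2: $1,462.60 − $386.65 → $1,075.95
Installment 3: $1,075.95 − $386.65 → $689.30
Installment 4: $689.30 − $386.65 → $302.65
Installment 5: $302.65 − $302.65 → $0.00
Balance reaches $0.00 in installment 5.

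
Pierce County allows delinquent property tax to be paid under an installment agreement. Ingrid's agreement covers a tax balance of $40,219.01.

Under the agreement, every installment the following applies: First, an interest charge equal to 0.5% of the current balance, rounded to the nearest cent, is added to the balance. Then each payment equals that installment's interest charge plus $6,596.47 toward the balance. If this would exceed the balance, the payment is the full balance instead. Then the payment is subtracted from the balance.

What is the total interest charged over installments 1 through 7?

Installment 1: $40,219.01 +$201.10 interest = $40,420.11; pay $6,797.57 → $33,622.54
Installment 2: $33,622.54 +$168.11 interest = $33,790.65; pay $6,764.58 → $27,026.07
Installment 3: $27,026.07 +$135.13 interest = $27,161.20; pay $6,731.60 → $20,429.60
Installment 4: $20,429.60 +$102.15 interest = $20,531.75; pay $6,698.62 → $13,833.13
Installment 5: $13,833.13 +$69.17 interest = $13,902.30; pay $6,665.64 → $7,236.66
Installment 6: $7,236.66 +$36.18 interest = $7,272.84; pay $6,632.65 → $640.19
Installment 7: $640.19 +$3.20 interest = $643.39; pay $643.39 → $0.00
Total interest: $201.10 + $168.11 + $135.13 + $102.15 + $69.17 + $36.18 + $3.20 = $715.04

$715.04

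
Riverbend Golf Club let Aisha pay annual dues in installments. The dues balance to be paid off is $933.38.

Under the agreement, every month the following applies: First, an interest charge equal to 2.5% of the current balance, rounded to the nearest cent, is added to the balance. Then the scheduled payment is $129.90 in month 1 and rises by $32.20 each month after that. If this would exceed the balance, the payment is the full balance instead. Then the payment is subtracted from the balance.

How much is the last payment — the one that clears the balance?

$44.16

Month 1: $933.38 +$23.33 interest = $956.71; pay $129.90 → $826.81
Month 2: $826.81 +$20.67 interest = $847.48; pay $162.10 → $685.38
Month 3: $685.38 +$17.13 interest = $702.51; pay $194.30 → $508.21
Month 4: $508.21 +$12.71 interest = $520.92; pay $226.50 → $294.42
Month 5: $294.42 +$7.36 interest = $301.78; pay $258.70 → $43.08
Month 6: $43.08 +$1.08 interest = $44.16; pay $44.16 → $0.00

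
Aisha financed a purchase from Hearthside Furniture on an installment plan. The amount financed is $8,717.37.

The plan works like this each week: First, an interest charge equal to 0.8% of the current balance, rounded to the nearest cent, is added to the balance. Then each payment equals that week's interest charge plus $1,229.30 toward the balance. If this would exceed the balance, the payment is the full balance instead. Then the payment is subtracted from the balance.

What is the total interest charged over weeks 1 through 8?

$282.55

Week 1: opening $8,717.37; interest $69.74 → $8,787.11; payment $1,299.04; balance $7,488.07
Week 2: opening $7,488.07; interest $59.90 → $7,547.97; payment $1,289.20; balance $6,258.77
Week 3: opening $6,258.77; interest $50.07 → $6,308.84; payment $1,279.37; balance $5,029.47
Week 4: opening $5,029.47; interest $40.24 → $5,069.71; payment $1,269.54; balance $3,800.17
Week 5: opening $3,800.17; interest $30.40 → $3,830.57; payment $1,259.70; balance $2,570.87
Week 6: opening $2,570.87; interest $20.57 → $2,591.44; payment $1,249.87; balance $1,341.57
Week 7: opening $1,341.57; interest $10.73 → $1,352.30; payment $1,240.03; balance $112.27
Week 8: opening $112.27; interest $0.90 → $113.17; payment $113.17; balance $0.00
Total interest: $69.74 + $59.90 + $50.07 + $40.24 + $30.40 + $20.57 + $10.73 + $0.90 = $282.55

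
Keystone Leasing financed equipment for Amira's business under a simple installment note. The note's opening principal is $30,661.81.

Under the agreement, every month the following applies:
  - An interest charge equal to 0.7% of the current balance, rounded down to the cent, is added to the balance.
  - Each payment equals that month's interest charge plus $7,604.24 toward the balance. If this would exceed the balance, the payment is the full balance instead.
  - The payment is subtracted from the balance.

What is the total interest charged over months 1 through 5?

$540.85

Month 1: opening $30,661.81; interest $214.63 → $30,876.44; payment $7,818.87; balance $23,057.57
Month 2: opening $23,057.57; interest $161.40 → $23,218.97; payment $7,765.64; balance $15,453.33
Month 3: opening $15,453.33; interest $108.17 → $15,561.50; payment $7,712.41; balance $7,849.09
Month 4: opening $7,849.09; interest $54.94 → $7,904.03; payment $7,659.18; balance $244.85
Month 5: opening $244.85; interest $1.71 → $246.56; payment $246.56; balance $0.00
Total interest: $214.63 + $161.40 + $108.17 + $54.94 + $1.71 = $540.85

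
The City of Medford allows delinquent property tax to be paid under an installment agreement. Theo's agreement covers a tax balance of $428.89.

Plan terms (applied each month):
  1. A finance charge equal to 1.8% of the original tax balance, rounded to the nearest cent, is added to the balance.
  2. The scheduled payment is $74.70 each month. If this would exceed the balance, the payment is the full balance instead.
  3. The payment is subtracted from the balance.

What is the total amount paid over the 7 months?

Month 1: $428.89 +$7.72 interest = $436.61; pay $74.70 → $361.91
Month 2: $361.91 +$7.72 interest = $369.63; pay $74.70 → $294.93
Month 3: $294.93 +$7.72 interest = $302.65; pay $74.70 → $227.95
Month 4: $227.95 +$7.72 interest = $235.67; pay $74.70 → $160.97
Month 5: $160.97 +$7.72 interest = $168.69; pay $74.70 → $93.99
Month 6: $93.99 +$7.72 interest = $101.71; pay $74.70 → $27.01
Month 7: $27.01 +$7.72 interest = $34.73; pay $34.73 → $0.00
Total paid: $482.93

$482.93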